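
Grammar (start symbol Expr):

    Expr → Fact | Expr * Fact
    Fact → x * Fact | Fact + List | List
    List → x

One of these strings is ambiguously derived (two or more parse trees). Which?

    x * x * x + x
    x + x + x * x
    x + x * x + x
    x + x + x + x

x * x * x + x: 7 trees
x + x + x * x: 1 tree
x + x * x + x: 1 tree
x + x + x + x: 1 tree

x * x * x + x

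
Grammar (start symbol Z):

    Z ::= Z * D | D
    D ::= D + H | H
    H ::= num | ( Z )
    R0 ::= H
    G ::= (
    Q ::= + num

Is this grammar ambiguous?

(R0, G, Q are unreachable from Z, so their rules don't affect L(Z).) The grammar is stratified — Z handles '*' (left-recursive), D handles '+', H atoms. Each operator has a fixed associativity and precedence level, so every string has one parse.

Unambiguous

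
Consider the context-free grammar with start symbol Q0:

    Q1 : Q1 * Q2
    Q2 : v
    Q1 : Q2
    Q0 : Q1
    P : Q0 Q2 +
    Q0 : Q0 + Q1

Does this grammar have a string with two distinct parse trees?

Unambiguous

(P is unreachable from Q0, so its rules don't affect L(Q0).) Q0 → Q0 + Q1 | Q1  ;  Q1 → Q1 * Q2 | Q2  — a left-associative chain with Q2 at the bottom. Each string factors uniquely by precedence.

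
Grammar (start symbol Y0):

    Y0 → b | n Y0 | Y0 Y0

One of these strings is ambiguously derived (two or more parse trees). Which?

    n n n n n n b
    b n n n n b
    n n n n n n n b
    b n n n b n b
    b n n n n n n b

n n n n n n b: 1 tree
b n n n n b: 1 tree
n n n n n n n b: 1 tree
b n n n b n b: 5 trees
b n n n n n n b: 1 tree

b n n n b n b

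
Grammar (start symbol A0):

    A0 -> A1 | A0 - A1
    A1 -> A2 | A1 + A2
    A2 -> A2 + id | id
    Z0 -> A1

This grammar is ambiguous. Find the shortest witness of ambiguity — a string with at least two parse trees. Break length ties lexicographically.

length 1: no string has ≥2 trees
length 3: id + id has 2 parse trees

Two derivations of id + id:
  A0 ⇒ A1 ⇒ A2 ⇒ A2 + id ⇒ id + id
  A0 ⇒ A1 ⇒ A1 + A2 ⇒ A2 + A2 ⇒ id + A2 ⇒ id + id

id + id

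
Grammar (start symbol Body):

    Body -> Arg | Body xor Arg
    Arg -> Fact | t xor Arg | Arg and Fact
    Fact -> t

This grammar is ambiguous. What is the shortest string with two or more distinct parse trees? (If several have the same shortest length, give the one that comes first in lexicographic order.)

t xor t

length 1: no string has ≥2 trees
length 3: t xor t has 2 parse trees

Two derivations of t xor t:
  Body ⇒ Arg ⇒ t xor Arg ⇒ t xor Fact ⇒ t xor t
  Body ⇒ Body xor Arg ⇒ Arg xor Arg ⇒ Fact xor Arg ⇒ t xor Arg ⇒ t xor Fact ⇒ t xor t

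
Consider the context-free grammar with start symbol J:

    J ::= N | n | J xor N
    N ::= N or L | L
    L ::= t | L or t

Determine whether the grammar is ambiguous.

Witness: t or t

Derivation 1: J ⇒ N ⇒ N or L ⇒ L or L ⇒ t or L ⇒ t or t
Derivation 2: J ⇒ N ⇒ L ⇒ L or t ⇒ t or t

Two distinct leftmost derivations for the same string.

Ambiguous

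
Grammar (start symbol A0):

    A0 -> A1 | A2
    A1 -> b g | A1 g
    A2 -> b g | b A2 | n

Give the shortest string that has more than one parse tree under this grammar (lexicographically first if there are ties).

b g

length 1: no string has ≥2 trees
length 2: b g has 2 parse trees

Two derivations of b g:
  A0 ⇒ A1 ⇒ b g
  A0 ⇒ A2 ⇒ b g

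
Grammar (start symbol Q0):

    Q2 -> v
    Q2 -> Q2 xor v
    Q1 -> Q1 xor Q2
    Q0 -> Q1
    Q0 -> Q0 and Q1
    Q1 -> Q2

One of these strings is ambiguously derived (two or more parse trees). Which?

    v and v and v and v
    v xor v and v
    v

v xor v and v

v and v and v and v: 1 tree
v xor v and v: 2 trees
v: 1 tree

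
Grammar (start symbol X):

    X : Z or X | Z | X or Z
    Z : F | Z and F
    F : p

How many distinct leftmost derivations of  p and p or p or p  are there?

4

Parse trees for p and p or p or p:
  [X [Z [Z [F p]] and [F p]] or [X [Z [F p]] or [X [Z [F p]]]]]
  [X [Z [Z [F p]] and [F p]] or [X [X [Z [F p]]] or [Z [F p]]]]
  [X [X [Z [Z [F p]] and [F p]] or [X [Z [F p]]]] or [Z [F p]]]
  [X [X [X [Z [Z [F p]] and [F p]]] or [Z [F p]]] or [Z [F p]]]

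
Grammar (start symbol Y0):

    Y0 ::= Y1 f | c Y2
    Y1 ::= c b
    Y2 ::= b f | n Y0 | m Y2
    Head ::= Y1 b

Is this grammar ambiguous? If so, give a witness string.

Witness: c b f

Derivation 1: Y0 ⇒ Y1 f ⇒ c b f
Derivation 2: Y0 ⇒ c Y2 ⇒ c b f

Two distinct leftmost derivations for the same string.

Ambiguous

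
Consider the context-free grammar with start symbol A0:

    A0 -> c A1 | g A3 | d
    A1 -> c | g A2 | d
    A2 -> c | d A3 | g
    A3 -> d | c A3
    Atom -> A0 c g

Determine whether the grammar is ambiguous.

Unambiguous

(Atom is unreachable from A0, so its rules don't affect L(A0).) The reachable rules are right-linear with at most one rule per (nonterminal, next-terminal) pair. Each input token forces the next rule, so parsing is deterministic.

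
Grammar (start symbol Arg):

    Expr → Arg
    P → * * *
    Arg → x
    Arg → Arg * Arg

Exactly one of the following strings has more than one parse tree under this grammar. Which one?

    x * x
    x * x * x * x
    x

x * x * x * x

x * x: 1 tree
x * x * x * x: 5 trees
x: 1 tree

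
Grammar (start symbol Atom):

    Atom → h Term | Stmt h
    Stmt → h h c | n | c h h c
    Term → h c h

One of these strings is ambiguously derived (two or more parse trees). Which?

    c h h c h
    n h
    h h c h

h h c h

c h h c h: 1 tree
n h: 1 tree
h h c h: 2 trees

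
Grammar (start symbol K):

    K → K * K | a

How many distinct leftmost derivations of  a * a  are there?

1

Parse trees for a * a:
  [K [K a] * [K a]]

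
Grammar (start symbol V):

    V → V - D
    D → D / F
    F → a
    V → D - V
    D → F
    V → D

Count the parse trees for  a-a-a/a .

4

Parse trees for a-a-a/a:
  [V [V [V [D [F a]]] - [D [F a]]] - [D [D [F a]] / [F a]]]
  [V [V [D [F a]] - [V [D [F a]]]] - [D [D [F a]] / [F a]]]
  [V [D [F a]] - [V [V [D [F a]]] - [D [D [F a]] / [F a]]]]
  [V [D [F a]] - [V [D [F a]] - [V [D [D [F a]] / [F a]]]]]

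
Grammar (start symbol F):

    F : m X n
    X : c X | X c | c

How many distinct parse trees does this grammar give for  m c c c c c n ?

16

Parse trees for m c c c c c n (showing first 6 of 16):
  [F m [X c [X c [X c [X c [X c]]]]] n]
  [F m [X c [X c [X c [X [X c] c]]]] n]
  [F m [X c [X c [X [X c [X c]] c]]] n]
  [F m [X c [X c [X [X [X c] c] c]]] n]
  [F m [X c [X [X c [X c [X c]]] c]] n]
  [F m [X c [X [X c [X [X c] c]] c]] n]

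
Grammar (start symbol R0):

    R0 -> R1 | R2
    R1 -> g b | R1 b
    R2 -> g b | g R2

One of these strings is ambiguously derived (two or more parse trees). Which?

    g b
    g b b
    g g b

g b: 2 trees
g b b: 1 tree
g g b: 1 tree

g b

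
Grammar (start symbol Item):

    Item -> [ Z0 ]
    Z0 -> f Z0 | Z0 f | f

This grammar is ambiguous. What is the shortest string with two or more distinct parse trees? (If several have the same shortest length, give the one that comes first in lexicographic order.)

[ f f ]

length 3: no string has ≥2 trees
length 4: [ f f ] has 2 parse trees

Two derivations of [ f f ]:
  Item ⇒ [ Z0 ] ⇒ [ f Z0 ] ⇒ [ f f ]
  Item ⇒ [ Z0 ] ⇒ [ Z0 f ] ⇒ [ f f ]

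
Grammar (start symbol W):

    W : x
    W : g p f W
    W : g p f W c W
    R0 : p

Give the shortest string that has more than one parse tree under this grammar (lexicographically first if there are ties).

g p f g p f x c x

length 1: no string has ≥2 trees
length 4: no string has ≥2 trees
length 6: no string has ≥2 trees
length 7: no string has ≥2 trees
length 9: g p f g p f x c x has 2 parse trees

Two derivations of g p f g p f x c x:
  W ⇒ g p f W ⇒ g p f g p f W c W ⇒ g p f g p f x c W ⇒ g p f g p f x c x
  W ⇒ g p f W c W ⇒ g p f g p f W c W ⇒ g p f g p f x c W ⇒ g p f g p f x c x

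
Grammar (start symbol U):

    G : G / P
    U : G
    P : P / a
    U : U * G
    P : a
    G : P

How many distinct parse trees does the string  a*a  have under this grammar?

1

Parse trees for a*a:
  [U [U [G [P a]]] * [G [P a]]]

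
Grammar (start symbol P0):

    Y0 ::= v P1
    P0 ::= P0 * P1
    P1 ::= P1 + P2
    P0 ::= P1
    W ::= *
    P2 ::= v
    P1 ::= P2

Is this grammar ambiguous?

Unambiguous

Only P0, P1, P2 are reachable from P0; ignoring the rest: P0 → P0 * P1 | P1  ;  P1 → P1 + P2 | P2  — a left-associative chain with P2 at the bottom. Each string factors uniquely by precedence.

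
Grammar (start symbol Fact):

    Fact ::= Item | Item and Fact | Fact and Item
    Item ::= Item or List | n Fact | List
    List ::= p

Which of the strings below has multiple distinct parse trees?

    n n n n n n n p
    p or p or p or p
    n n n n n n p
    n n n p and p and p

n n n p and p and p

n n n n n n n p: 1 tree
p or p or p or p: 1 tree
n n n n n n p: 1 tree
n n n p and p and p: 40 trees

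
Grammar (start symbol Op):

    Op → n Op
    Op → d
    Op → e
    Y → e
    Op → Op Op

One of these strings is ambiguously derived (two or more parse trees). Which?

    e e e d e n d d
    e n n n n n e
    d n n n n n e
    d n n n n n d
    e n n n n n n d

e e e d e n d d

e e e d e n d d: 174 trees
e n n n n n e: 1 tree
d n n n n n e: 1 tree
d n n n n n d: 1 tree
e n n n n n n d: 1 tree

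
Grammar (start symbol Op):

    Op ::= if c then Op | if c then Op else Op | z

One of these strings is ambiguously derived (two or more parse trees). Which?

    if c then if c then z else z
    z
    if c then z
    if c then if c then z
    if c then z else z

if c then if c then z else z: 2 trees
z: 1 tree
if c then z: 1 tree
if c then if c then z: 1 tree
if c then z else z: 1 tree

if c then if c then z else z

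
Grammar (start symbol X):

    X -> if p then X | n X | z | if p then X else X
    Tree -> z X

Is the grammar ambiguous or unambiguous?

Ambiguous

Witness: if p then if p then z else z

Derivation 1: X ⇒ if p then X ⇒ if p then if p then X else X ⇒ if p then if p then z else X ⇒ if p then if p then z else z
Derivation 2: X ⇒ if p then X else X ⇒ if p then if p then X else X ⇒ if p then if p then z else X ⇒ if p then if p then z else z

Two distinct leftmost derivations for the same string.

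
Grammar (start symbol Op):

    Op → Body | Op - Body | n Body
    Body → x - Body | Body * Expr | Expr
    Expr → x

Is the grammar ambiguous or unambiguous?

Ambiguous

Witness: x - x

Derivation 1: Op ⇒ Body ⇒ x - Body ⇒ x - Expr ⇒ x - x
Derivation 2: Op ⇒ Op - Body ⇒ Body - Body ⇒ Expr - Body ⇒ x - Body ⇒ x - Expr ⇒ x - x

Two distinct leftmost derivations for the same string.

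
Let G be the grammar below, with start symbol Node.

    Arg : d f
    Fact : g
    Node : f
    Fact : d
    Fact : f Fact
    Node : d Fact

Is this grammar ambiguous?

Unambiguous

(Arg is unreachable from Node, so its rules don't affect L(Node).) Each reachable nonterminal has at most one production per leading terminal, and all productions are right-linear; the derivation is determined token-by-token.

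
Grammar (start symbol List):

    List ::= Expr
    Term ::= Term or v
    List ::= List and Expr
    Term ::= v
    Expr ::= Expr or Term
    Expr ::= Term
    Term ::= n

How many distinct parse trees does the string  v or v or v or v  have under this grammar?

Parse trees for v or v or v or v:
  [List [Expr [Expr [Term v]] or [Term [Term [Term v] or v] or v]]]
  [List [Expr [Expr [Expr [Term v]] or [Term v]] or [Term [Term v] or v]]]
  [List [Expr [Expr [Term [Term v] or v]] or [Term [Term v] or v]]]
  [List [Expr [Expr [Expr [Term v]] or [Term [Term v] or v]] or [Term v]]]
  [List [Expr [Expr [Expr [Expr [Term v]] or [Term v]] or [Term v]] or [Term v]]]
  [List [Expr [Expr [Expr [Term [Term v] or v]] or [Term v]] or [Term v]]]
  [List [Expr [Expr [Term [Term [Term v] or v] or v]] or [Term v]]]
  [List [Expr [Term [Term [Term [Term v] or v] or v] or v]]]

8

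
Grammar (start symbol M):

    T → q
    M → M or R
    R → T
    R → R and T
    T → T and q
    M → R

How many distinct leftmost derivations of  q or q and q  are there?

Parse trees for q or q and q:
  [M [M [R [T q]]] or [R [T [T q] and q]]]
  [M [M [R [T q]]] or [R [R [T q]] and [T q]]]

2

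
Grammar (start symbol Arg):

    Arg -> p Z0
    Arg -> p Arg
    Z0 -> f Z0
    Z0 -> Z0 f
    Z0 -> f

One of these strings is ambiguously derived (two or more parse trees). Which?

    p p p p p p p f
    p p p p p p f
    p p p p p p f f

p p p p p p f f

p p p p p p p f: 1 tree
p p p p p p f: 1 tree
p p p p p p f f: 2 trees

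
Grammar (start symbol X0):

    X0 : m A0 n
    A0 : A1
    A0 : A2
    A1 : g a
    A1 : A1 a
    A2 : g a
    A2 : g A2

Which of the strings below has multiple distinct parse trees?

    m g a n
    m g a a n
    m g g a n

m g a n

m g a n: 2 trees
m g a a n: 1 tree
m g g a n: 1 tree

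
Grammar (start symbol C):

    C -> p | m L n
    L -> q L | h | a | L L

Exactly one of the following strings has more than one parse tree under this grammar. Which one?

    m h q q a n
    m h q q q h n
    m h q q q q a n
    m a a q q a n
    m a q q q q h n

m a a q q a n

m h q q a n: 1 tree
m h q q q h n: 1 tree
m h q q q q a n: 1 tree
m a a q q a n: 2 trees
m a q q q q h n: 1 tree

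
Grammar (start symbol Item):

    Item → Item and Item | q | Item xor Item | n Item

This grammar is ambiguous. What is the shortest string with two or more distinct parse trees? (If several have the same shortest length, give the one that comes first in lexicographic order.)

length 1: no string has ≥2 trees
length 2: no string has ≥2 trees
length 3: no string has ≥2 trees
length 4: n q and q has 2 parse trees

Two derivations of n q and q:
  Item ⇒ Item and Item ⇒ n Item and Item ⇒ n q and Item ⇒ n q and q
  Item ⇒ n Item ⇒ n Item and Item ⇒ n q and Item ⇒ n q and q

n q and q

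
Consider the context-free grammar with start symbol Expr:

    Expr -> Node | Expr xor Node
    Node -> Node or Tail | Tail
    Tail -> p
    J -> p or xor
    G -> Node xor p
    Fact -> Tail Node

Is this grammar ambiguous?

(J, G, Fact are unreachable from Expr, so their rules don't affect L(Expr).) The grammar is stratified — Expr handles 'xor' (left-recursive), Node handles 'or', Tail atoms. Each operator has a fixed associativity and precedence level, so every string has one parse.

Unambiguous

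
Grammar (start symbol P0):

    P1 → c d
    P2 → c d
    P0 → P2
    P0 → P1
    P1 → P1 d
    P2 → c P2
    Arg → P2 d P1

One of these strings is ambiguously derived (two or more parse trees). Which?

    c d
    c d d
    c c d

c d: 2 trees
c d d: 1 tree
c c d: 1 tree

c d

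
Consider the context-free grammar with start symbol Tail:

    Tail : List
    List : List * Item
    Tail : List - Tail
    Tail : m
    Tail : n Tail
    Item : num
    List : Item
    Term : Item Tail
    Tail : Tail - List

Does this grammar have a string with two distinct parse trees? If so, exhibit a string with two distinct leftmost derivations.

Ambiguous

Witness: num - num

Derivation 1: Tail ⇒ List - Tail ⇒ Item - Tail ⇒ num - Tail ⇒ num - List ⇒ num - Item ⇒ num - num
Derivation 2: Tail ⇒ Tail - List ⇒ List - List ⇒ Item - List ⇒ num - List ⇒ num - Item ⇒ num - num

Two distinct leftmost derivations for the same string.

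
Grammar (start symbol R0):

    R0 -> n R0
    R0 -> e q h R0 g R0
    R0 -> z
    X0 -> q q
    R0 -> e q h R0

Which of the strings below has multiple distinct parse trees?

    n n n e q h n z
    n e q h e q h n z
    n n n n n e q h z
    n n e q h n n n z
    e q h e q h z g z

n n n e q h n z: 1 tree
n e q h e q h n z: 1 tree
n n n n n e q h z: 1 tree
n n e q h n n n z: 1 tree
e q h e q h z g z: 2 trees

e q h e q h z g z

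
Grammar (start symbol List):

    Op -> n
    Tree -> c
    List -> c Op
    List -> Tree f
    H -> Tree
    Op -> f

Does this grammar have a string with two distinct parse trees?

Ambiguous

Witness: c f

Derivation 1: List ⇒ c Op ⇒ c f
Derivation 2: List ⇒ Tree f ⇒ c f

Two distinct leftmost derivations for the same string.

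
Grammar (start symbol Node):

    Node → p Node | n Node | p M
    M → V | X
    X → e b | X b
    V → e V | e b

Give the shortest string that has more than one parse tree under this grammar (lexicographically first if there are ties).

length 3: p e b has 2 parse trees

Two derivations of p e b:
  Node ⇒ p M ⇒ p V ⇒ p e b
  Node ⇒ p M ⇒ p X ⇒ p e b

p e b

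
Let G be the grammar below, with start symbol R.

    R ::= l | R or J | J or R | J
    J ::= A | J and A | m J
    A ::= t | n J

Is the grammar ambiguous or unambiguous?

Ambiguous

Witness: t or t

Derivation 1: R ⇒ R or J ⇒ J or J ⇒ A or J ⇒ t or J ⇒ t or A ⇒ t or t
Derivation 2: R ⇒ J or R ⇒ A or R ⇒ t or R ⇒ t or J ⇒ t or A ⇒ t or t

Two distinct leftmost derivations for the same string.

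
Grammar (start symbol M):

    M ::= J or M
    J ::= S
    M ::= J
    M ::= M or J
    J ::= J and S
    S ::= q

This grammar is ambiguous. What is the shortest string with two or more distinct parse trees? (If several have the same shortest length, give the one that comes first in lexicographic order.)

q or q

length 1: no string has ≥2 trees
length 3: q or q has 2 parse trees

Two derivations of q or q:
  M ⇒ J or M ⇒ S or M ⇒ q or M ⇒ q or J ⇒ q or S ⇒ q or q
  M ⇒ M or J ⇒ J or J ⇒ S or J ⇒ q or J ⇒ q or S ⇒ q or q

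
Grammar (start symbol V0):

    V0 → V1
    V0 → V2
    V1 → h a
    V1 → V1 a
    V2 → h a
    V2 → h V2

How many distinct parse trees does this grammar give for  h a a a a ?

1

Parse trees for h a a a a:
  [V0 [V1 [V1 [V1 [V1 h a] a] a] a]]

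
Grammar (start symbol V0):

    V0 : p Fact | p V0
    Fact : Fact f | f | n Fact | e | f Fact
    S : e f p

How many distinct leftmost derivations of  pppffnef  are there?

4

Parse trees for pppffnef:
  [V0 p [V0 p [V0 p [Fact [Fact f [Fact f [Fact n [Fact e]]]] f]]]]
  [V0 p [V0 p [V0 p [Fact f [Fact [Fact f [Fact n [Fact e]]] f]]]]]
  [V0 p [V0 p [V0 p [Fact f [Fact f [Fact [Fact n [Fact e]] f]]]]]]
  [V0 p [V0 p [V0 p [Fact f [Fact f [Fact n [Fact [Fact e] f]]]]]]]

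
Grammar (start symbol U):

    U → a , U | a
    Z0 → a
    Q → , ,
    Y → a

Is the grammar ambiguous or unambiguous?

Only U is reachable from U; ignoring the rest: Right-recursive list with a separator: after each atom, whether the separator follows determines the rule. One parse per string.

Unambiguous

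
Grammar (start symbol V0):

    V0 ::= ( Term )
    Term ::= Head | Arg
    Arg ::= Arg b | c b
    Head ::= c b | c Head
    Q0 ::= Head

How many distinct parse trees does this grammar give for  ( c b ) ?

Parse trees for ( c b ):
  [V0 ( [Term [Head c b]] )]
  [V0 ( [Term [Arg c b]] )]

2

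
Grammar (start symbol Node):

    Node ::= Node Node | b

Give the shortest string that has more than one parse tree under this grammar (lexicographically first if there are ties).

b b b

length 1: no string has ≥2 trees
length 2: no string has ≥2 trees
length 3: b b b has 2 parse trees

Two derivations of b b b:
  Node ⇒ Node Node ⇒ Node Node Node ⇒ b Node Node ⇒ b b Node ⇒ b b b
  Node ⇒ Node Node ⇒ b Node ⇒ b Node Node ⇒ b b Node ⇒ b b b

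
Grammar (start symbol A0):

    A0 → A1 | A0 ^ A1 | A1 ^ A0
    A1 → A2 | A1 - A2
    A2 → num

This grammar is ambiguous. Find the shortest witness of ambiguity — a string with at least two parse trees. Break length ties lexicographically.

length 1: no string has ≥2 trees
length 3: num ^ num has 2 parse trees

Two derivations of num ^ num:
  A0 ⇒ A0 ^ A1 ⇒ A1 ^ A1 ⇒ A2 ^ A1 ⇒ num ^ A1 ⇒ num ^ A2 ⇒ num ^ num
  A0 ⇒ A1 ^ A0 ⇒ A2 ^ A0 ⇒ num ^ A0 ⇒ num ^ A1 ⇒ num ^ A2 ⇒ num ^ num

num ^ num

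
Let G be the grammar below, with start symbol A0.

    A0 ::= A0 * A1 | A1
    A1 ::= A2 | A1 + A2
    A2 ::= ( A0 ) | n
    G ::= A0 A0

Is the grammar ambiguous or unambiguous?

Unambiguous

Only A0, A1, A2 are reachable from A0; ignoring the rest: A0 → A0 * A1 | A1  ;  A1 → A1 + A2 | A2  — a left-associative chain with A2 at the bottom. Each string factors uniquely by precedence.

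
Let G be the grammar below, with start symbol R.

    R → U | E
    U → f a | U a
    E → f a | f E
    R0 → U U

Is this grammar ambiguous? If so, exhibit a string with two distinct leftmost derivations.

Ambiguous

Witness: f a

Derivation 1: R ⇒ U ⇒ f a
Derivation 2: R ⇒ E ⇒ f a

Two distinct leftmost derivations for the same string.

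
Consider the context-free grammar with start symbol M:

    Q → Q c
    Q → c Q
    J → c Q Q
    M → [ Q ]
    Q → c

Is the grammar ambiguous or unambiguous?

Witness: [ c c ]

Derivation 1: M ⇒ [ Q ] ⇒ [ Q c ] ⇒ [ c c ]
Derivation 2: M ⇒ [ Q ] ⇒ [ c Q ] ⇒ [ c c ]

Two distinct leftmost derivations for the same string.

Ambiguous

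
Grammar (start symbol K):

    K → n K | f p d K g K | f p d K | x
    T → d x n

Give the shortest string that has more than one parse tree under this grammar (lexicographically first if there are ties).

length 1: no string has ≥2 trees
length 2: no string has ≥2 trees
length 3: no string has ≥2 trees
length 4: no string has ≥2 trees
length 5: no string has ≥2 trees
length 6: no string has ≥2 trees
length 7: no string has ≥2 trees
length 8: no string has ≥2 trees
length 9: f p d f p d x g x has 2 parse trees

Two derivations of f p d f p d x g x:
  K ⇒ f p d K g K ⇒ f p d f p d K g K ⇒ f p d f p d x g K ⇒ f p d f p d x g x
  K ⇒ f p d K ⇒ f p d f p d K g K ⇒ f p d f p d x g K ⇒ f p d f p d x g x

f p d f p d x g x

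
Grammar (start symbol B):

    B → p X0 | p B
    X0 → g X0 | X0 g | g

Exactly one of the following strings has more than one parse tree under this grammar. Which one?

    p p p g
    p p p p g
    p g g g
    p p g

p p p g: 1 tree
p p p p g: 1 tree
p g g g: 4 trees
p p g: 1 tree

p g g g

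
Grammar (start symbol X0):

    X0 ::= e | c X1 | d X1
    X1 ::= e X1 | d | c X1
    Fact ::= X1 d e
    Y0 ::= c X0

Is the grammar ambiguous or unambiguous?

(Fact, Y0 are unreachable from X0, so their rules don't affect L(X0).) Each reachable nonterminal has at most one production per leading terminal, and all productions are right-linear; the derivation is determined token-by-token.

Unambiguous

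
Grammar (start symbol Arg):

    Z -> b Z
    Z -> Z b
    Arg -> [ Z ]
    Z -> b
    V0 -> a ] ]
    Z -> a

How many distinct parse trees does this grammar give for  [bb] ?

Parse trees for [bb]:
  [Arg [ [Z b [Z b]] ]]
  [Arg [ [Z [Z b] b] ]]

2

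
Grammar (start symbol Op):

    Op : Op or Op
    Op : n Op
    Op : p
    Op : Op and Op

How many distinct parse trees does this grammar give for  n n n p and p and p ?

Parse trees for n n n p and p and p (showing first 6 of 14):
  [Op n [Op n [Op n [Op [Op p] and [Op [Op p] and [Op p]]]]]]
  [Op n [Op n [Op n [Op [Op [Op p] and [Op p]] and [Op p]]]]]
  [Op n [Op n [Op [Op n [Op p]] and [Op [Op p] and [Op p]]]]]
  [Op n [Op n [Op [Op n [Op [Op p] and [Op p]]] and [Op p]]]]
  [Op n [Op n [Op [Op [Op n [Op p]] and [Op p]] and [Op p]]]]
  [Op n [Op [Op n [Op n [Op p]]] and [Op [Op p] and [Op p]]]]

14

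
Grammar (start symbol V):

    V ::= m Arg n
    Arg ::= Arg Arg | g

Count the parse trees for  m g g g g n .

Parse trees for m g g g g n:
  [V m [Arg [Arg g] [Arg [Arg g] [Arg [Arg g] [Arg g]]]] n]
  [V m [Arg [Arg g] [Arg [Arg [Arg g] [Arg g]] [Arg g]]] n]
  [V m [Arg [Arg [Arg g] [Arg g]] [Arg [Arg g] [Arg g]]] n]
  [V m [Arg [Arg [Arg g] [Arg [Arg g] [Arg g]]] [Arg g]] n]
  [V m [Arg [Arg [Arg [Arg g] [Arg g]] [Arg g]] [Arg g]] n]

5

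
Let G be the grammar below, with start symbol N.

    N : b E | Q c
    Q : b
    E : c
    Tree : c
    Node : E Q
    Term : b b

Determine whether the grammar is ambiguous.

Witness: b c

Derivation 1: N ⇒ b E ⇒ b c
Derivation 2: N ⇒ Q c ⇒ b c

Two distinct leftmost derivations for the same string.

Ambiguous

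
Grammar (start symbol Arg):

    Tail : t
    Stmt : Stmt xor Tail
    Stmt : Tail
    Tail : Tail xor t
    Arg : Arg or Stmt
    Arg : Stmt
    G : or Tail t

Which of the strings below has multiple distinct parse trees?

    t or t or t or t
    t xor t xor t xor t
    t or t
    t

t xor t xor t xor t

t or t or t or t: 1 tree
t xor t xor t xor t: 8 trees
t or t: 1 tree
t: 1 tree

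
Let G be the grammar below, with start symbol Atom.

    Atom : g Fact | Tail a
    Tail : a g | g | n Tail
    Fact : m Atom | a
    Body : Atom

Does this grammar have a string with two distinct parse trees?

Witness: g a

Derivation 1: Atom ⇒ g Fact ⇒ g a
Derivation 2: Atom ⇒ Tail a ⇒ g a

Two distinct leftmost derivations for the same string.

Ambiguous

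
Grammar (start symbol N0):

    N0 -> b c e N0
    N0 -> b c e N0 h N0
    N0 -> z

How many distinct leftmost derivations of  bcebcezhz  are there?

2

Parse trees for bcebcezhz:
  [N0 b c e [N0 b c e [N0 z] h [N0 z]]]
  [N0 b c e [N0 b c e [N0 z]] h [N0 z]]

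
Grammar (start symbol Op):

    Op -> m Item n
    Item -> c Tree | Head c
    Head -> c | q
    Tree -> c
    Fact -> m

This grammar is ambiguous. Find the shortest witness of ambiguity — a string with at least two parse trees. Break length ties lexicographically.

m c c n

length 4: m c c n has 2 parse trees

Two derivations of m c c n:
  Op ⇒ m Item n ⇒ m c Tree n ⇒ m c c n
  Op ⇒ m Item n ⇒ m Head c n ⇒ m c c n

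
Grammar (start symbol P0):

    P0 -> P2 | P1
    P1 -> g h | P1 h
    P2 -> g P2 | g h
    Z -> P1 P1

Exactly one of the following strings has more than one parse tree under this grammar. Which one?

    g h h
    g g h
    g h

g h h: 1 tree
g g h: 1 tree
g h: 2 trees

g h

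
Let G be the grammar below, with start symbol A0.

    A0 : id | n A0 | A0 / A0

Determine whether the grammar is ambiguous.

Witness: n id / id

Derivation 1: A0 ⇒ n A0 ⇒ n A0 / A0 ⇒ n id / A0 ⇒ n id / id
Derivation 2: A0 ⇒ A0 / A0 ⇒ n A0 / A0 ⇒ n id / A0 ⇒ n id / id

Two distinct leftmost derivations for the same string.

Ambiguous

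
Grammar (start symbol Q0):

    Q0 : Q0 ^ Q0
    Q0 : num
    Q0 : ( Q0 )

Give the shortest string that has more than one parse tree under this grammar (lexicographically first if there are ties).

length 1: no string has ≥2 trees
length 3: no string has ≥2 trees
length 5: num ^ num ^ num has 2 parse trees

Two derivations of num ^ num ^ num:
  Q0 ⇒ Q0 ^ Q0 ⇒ Q0 ^ Q0 ^ Q0 ⇒ num ^ Q0 ^ Q0 ⇒ num ^ num ^ Q0 ⇒ num ^ num ^ num
  Q0 ⇒ Q0 ^ Q0 ⇒ num ^ Q0 ⇒ num ^ Q0 ^ Q0 ⇒ num ^ num ^ Q0 ⇒ num ^ num ^ num

num ^ num ^ num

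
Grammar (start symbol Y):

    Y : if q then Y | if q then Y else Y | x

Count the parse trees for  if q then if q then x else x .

2

Parse trees for if q then if q then x else x:
  [Y if q then [Y if q then [Y x] else [Y x]]]
  [Y if q then [Y if q then [Y x]] else [Y x]]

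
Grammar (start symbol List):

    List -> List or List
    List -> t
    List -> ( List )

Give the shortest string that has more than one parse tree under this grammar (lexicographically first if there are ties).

length 1: no string has ≥2 trees
length 3: no string has ≥2 trees
length 5: t or t or t has 2 parse trees

Two derivations of t or t or t:
  List ⇒ List or List ⇒ List or List or List ⇒ t or List or List ⇒ t or t or List ⇒ t or t or t
  List ⇒ List or List ⇒ t or List ⇒ t or List or List ⇒ t or t or List ⇒ t or t or t

t or t or t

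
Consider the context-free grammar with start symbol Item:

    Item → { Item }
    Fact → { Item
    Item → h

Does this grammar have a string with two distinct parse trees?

Unambiguous

(Fact is unreachable from Item, so its rules don't affect L(Item).) L(Item) is { openⁿ atom closeⁿ : n ≥ 0 }. The bracket depth fixes n, and the derivation is forced at every step.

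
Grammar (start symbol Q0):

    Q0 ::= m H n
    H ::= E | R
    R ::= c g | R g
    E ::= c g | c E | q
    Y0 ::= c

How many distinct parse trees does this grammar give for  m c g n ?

2

Parse trees for m c g n:
  [Q0 m [H [E c g]] n]
  [Q0 m [H [R c g]] n]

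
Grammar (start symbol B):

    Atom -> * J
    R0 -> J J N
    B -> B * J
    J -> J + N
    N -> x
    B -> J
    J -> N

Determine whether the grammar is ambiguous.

(R0, Atom are unreachable from B, so their rules don't affect L(B).) This is a standard precedence ladder (B over J over N), with each level left-recursive on its own operator ('*' at B, '+' at J). That structure is LR(1), hence unambiguous.

Unambiguous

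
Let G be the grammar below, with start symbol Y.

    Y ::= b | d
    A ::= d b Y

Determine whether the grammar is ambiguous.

Unambiguous

(A is unreachable from Y, so its rules don't affect L(Y).) The reachable rules are right-linear with at most one rule per (nonterminal, next-terminal) pair. Each input token forces the next rule, so parsing is deterministic.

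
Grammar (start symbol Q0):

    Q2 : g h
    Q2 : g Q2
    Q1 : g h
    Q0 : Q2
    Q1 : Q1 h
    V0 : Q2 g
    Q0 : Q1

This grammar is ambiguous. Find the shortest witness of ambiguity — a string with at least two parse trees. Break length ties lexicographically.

g h

length 2: g h has 2 parse trees

Two derivations of g h:
  Q0 ⇒ Q2 ⇒ g h
  Q0 ⇒ Q1 ⇒ g h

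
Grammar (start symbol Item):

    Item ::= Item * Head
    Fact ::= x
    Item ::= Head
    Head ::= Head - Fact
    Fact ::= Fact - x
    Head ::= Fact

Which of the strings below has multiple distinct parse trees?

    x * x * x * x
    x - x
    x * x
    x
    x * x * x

x - x

x * x * x * x: 1 tree
x - x: 2 trees
x * x: 1 tree
x: 1 tree
x * x * x: 1 tree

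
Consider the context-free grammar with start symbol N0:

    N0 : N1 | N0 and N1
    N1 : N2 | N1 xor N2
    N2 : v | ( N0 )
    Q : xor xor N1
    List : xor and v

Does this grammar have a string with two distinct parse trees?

Unambiguous

(Q, List are unreachable from N0, so their rules don't affect L(N0).) This is a standard precedence ladder (N0 over N1 over N2), with each level left-recursive on its own operator ('and' at N0, 'xor' at N1). That structure is LR(1), hence unambiguous.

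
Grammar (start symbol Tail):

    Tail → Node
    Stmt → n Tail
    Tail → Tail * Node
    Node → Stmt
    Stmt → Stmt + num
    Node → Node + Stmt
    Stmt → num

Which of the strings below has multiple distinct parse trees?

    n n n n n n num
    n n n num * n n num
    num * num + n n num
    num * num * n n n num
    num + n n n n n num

n n n n n n num: 1 tree
n n n num * n n num: 4 trees
num * num + n n num: 1 tree
num * num * n n n num: 1 tree
num + n n n n n num: 1 tree

n n n num * n n num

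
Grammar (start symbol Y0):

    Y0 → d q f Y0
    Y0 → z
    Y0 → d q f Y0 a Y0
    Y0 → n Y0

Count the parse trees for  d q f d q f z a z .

2

Parse trees for d q f d q f z a z:
  [Y0 d q f [Y0 d q f [Y0 z] a [Y0 z]]]
  [Y0 d q f [Y0 d q f [Y0 z]] a [Y0 z]]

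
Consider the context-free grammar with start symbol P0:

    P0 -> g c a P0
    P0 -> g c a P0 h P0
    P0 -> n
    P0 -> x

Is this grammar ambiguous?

Ambiguous

Witness: g c a g c a n h n

Derivation 1: P0 ⇒ g c a P0 ⇒ g c a g c a P0 h P0 ⇒ g c a g c a n h P0 ⇒ g c a g c a n h n
Derivation 2: P0 ⇒ g c a P0 h P0 ⇒ g c a g c a P0 h P0 ⇒ g c a g c a n h P0 ⇒ g c a g c a n h n

Two distinct leftmost derivations for the same string.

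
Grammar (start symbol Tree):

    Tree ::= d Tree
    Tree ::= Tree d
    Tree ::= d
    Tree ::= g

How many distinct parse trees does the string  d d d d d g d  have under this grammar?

Parse trees for d d d d d g d:
  [Tree d [Tree d [Tree d [Tree d [Tree d [Tree [Tree g] d]]]]]]
  [Tree d [Tree d [Tree d [Tree d [Tree [Tree d [Tree g]] d]]]]]
  [Tree d [Tree d [Tree d [Tree [Tree d [Tree d [Tree g]]] d]]]]
  [Tree d [Tree d [Tree [Tree d [Tree d [Tree d [Tree g]]]] d]]]
  [Tree d [Tree [Tree d [Tree d [Tree d [Tree d [Tree g]]]]] d]]
  [Tree [Tree d [Tree d [Tree d [Tree d [Tree d [Tree g]]]]]] d]

6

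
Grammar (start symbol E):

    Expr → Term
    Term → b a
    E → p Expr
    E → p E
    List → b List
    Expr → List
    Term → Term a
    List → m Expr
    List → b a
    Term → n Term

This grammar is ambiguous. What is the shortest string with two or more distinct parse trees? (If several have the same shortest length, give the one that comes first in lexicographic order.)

length 3: p b a has 2 parse trees

Two derivations of p b a:
  E ⇒ p Expr ⇒ p Term ⇒ p b a
  E ⇒ p Expr ⇒ p List ⇒ p b a

p b a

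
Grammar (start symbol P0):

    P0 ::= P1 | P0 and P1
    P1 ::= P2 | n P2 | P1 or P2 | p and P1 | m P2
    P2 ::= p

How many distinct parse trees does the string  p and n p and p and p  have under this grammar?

4

Parse trees for p and n p and p and p:
  [P0 [P0 [P1 p and [P1 n [P2 p]]]] and [P1 p and [P1 [P2 p]]]]
  [P0 [P0 [P0 [P1 [P2 p]]] and [P1 n [P2 p]]] and [P1 p and [P1 [P2 p]]]]
  [P0 [P0 [P0 [P1 p and [P1 n [P2 p]]]] and [P1 [P2 p]]] and [P1 [P2 p]]]
  [P0 [P0 [P0 [P0 [P1 [P2 p]]] and [P1 n [P2 p]]] and [P1 [P2 p]]] and [P1 [P2 p]]]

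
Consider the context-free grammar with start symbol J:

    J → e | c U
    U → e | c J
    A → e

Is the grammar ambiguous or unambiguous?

Unambiguous

(A is unreachable from J, so its rules don't affect L(J).) Restricted to the reachable nonterminals, every rule has the form A → t or A → t B, and no two rules for the same A share a first terminal. The grammar encodes a DFA — one run per string.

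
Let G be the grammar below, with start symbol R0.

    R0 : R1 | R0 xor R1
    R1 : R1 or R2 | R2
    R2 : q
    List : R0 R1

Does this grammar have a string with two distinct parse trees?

Unambiguous

(List is unreachable from R0, so its rules don't affect L(R0).) R0 → R0 xor R1 | R1  ;  R1 → R1 or R2 | R2  — a left-associative chain with R2 at the bottom. Each string factors uniquely by precedence.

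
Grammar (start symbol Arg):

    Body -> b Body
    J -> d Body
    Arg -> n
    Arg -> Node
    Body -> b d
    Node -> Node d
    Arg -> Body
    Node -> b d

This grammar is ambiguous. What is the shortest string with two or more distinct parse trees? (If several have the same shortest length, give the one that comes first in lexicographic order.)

b d

length 1: no string has ≥2 trees
length 2: b d has 2 parse trees

Two derivations of b d:
  Arg ⇒ Node ⇒ b d
  Arg ⇒ Body ⇒ b d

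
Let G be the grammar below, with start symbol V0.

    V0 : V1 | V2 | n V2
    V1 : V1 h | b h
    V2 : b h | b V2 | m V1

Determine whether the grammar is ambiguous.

Ambiguous

Witness: b h

Derivation 1: V0 ⇒ V1 ⇒ b h
Derivation 2: V0 ⇒ V2 ⇒ b h

Two distinct leftmost derivations for the same string.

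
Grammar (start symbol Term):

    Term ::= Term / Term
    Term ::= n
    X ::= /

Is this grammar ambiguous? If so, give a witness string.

Witness: n / n / n

Derivation 1: Term ⇒ Term / Term ⇒ Term / Term / Term ⇒ n / Term / Term ⇒ n / n / Term ⇒ n / n / n
Derivation 2: Term ⇒ Term / Term ⇒ n / Term ⇒ n / Term / Term ⇒ n / n / Term ⇒ n / n / n

Two distinct leftmost derivations for the same string.

Ambiguous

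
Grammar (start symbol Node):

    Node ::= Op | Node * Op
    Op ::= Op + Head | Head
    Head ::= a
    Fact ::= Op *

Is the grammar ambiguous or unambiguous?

Unambiguous

Only Node, Op, Head are reachable from Node; ignoring the rest: This is a standard precedence ladder (Node over Op over Head), with each level left-recursive on its own operator ('*' at Node, '+' at Op). That structure is LR(1), hence unambiguous.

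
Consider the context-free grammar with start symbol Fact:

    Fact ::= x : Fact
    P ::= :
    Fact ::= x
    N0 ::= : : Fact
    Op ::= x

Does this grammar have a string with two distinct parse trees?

Only Fact is reachable from Fact; ignoring the rest: The reachable grammar is A → atom sep A | atom. Each atom is followed by either the separator (recurse) or end-of-string (stop) — no choice point.

Unambiguous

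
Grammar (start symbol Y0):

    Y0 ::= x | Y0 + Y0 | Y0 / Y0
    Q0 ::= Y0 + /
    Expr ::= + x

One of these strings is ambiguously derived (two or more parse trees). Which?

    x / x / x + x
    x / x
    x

x / x / x + x

x / x / x + x: 5 trees
x / x: 1 tree
x: 1 tree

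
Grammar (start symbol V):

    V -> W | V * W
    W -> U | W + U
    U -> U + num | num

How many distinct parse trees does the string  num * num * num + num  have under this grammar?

2

Parse trees for num * num * num + num:
  [V [V [V [W [U num]]] * [W [U num]]] * [W [U [U num] + num]]]
  [V [V [V [W [U num]]] * [W [U num]]] * [W [W [U num]] + [U num]]]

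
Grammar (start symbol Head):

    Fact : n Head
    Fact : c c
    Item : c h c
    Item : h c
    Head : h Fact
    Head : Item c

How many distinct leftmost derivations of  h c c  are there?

2

Parse trees for h c c:
  [Head h [Fact c c]]
  [Head [Item h c] c]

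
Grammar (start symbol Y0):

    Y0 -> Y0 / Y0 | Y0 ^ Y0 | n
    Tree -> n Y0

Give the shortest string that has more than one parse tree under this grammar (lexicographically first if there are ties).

length 1: no string has ≥2 trees
length 3: no string has ≥2 trees
length 5: n / n / n has 2 parse trees

Two derivations of n / n / n:
  Y0 ⇒ Y0 / Y0 ⇒ Y0 / Y0 / Y0 ⇒ n / Y0 / Y0 ⇒ n / n / Y0 ⇒ n / n / n
  Y0 ⇒ Y0 / Y0 ⇒ n / Y0 ⇒ n / Y0 / Y0 ⇒ n / n / Y0 ⇒ n / n / n

n / n / n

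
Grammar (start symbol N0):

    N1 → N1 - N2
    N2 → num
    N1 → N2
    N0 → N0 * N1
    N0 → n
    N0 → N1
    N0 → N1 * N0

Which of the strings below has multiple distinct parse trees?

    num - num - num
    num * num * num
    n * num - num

num * num * num

num - num - num: 1 tree
num * num * num: 4 trees
n * num - num: 1 tree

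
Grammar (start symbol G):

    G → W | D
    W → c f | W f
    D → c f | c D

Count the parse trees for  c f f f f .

1

Parse trees for c f f f f:
  [G [W [W [W [W c f] f] f] f]]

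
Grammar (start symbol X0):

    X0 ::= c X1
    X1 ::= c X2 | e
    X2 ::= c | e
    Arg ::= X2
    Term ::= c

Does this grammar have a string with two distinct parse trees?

Unambiguous

(Arg, Term are unreachable from X0, so their rules don't affect L(X0).) Restricted to the reachable nonterminals, every rule has the form A → t or A → t B, and no two rules for the same A share a first terminal. The grammar encodes a DFA — one run per string.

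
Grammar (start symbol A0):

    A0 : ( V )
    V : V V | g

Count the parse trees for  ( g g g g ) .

5

Parse trees for ( g g g g ):
  [A0 ( [V [V g] [V [V g] [V [V g] [V g]]]] )]
  [A0 ( [V [V g] [V [V [V g] [V g]] [V g]]] )]
  [A0 ( [V [V [V g] [V g]] [V [V g] [V g]]] )]
  [A0 ( [V [V [V g] [V [V g] [V g]]] [V g]] )]
  [A0 ( [V [V [V [V g] [V g]] [V g]] [V g]] )]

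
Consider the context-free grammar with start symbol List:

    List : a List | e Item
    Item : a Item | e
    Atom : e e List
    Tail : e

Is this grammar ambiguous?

Unambiguous

(Atom, Tail are unreachable from List, so their rules don't affect L(List).) The reachable rules are right-linear with at most one rule per (nonterminal, next-terminal) pair. Each input token forces the next rule, so parsing is deterministic.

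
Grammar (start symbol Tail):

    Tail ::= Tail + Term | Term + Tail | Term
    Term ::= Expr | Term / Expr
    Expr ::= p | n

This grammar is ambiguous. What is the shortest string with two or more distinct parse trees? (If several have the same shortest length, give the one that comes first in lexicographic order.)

length 1: no string has ≥2 trees
length 3: n + n has 2 parse trees

Two derivations of n + n:
  Tail ⇒ Tail + Term ⇒ Term + Term ⇒ Expr + Term ⇒ n + Term ⇒ n + Expr ⇒ n + n
  Tail ⇒ Term + Tail ⇒ Expr + Tail ⇒ n + Tail ⇒ n + Term ⇒ n + Expr ⇒ n + n

n + n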